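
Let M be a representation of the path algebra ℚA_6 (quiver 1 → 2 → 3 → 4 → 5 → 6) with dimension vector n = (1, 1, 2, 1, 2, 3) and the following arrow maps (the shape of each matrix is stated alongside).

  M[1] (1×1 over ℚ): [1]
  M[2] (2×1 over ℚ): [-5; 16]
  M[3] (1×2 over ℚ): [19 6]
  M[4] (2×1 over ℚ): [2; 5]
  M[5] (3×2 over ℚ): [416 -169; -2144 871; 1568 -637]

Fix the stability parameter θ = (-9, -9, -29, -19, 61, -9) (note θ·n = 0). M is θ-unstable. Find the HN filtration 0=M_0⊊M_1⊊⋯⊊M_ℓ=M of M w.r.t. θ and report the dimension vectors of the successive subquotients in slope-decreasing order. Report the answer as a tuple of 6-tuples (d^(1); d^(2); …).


Via rank(M_{q-1}∘⋯∘M_p): M ≅ I[1,6], I[3,3], I[5,5], I[6,6]^2.
μ_θ-semistable layers: μ^(1)=61; μ^(2)=26; μ^(3)=-9; μ^(4)=-33/2; μ^(5)=-29

((0, 0, 0, 0, 1, 0); (0, 0, 0, 0, 1, 1); (0, 0, 0, 0, 0, 2); (1, 1, 1, 1, 0, 0); (0, 0, 1, 0, 0, 0))


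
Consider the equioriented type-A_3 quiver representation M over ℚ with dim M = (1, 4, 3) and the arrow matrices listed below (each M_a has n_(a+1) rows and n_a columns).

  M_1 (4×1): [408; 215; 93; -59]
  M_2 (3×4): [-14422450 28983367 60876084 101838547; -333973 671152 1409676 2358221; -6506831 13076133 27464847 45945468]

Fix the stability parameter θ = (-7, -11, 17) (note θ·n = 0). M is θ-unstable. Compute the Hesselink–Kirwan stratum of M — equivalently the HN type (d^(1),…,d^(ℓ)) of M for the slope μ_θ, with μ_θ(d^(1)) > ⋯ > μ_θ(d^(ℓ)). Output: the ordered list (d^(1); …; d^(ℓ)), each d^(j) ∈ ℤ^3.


Via rank(M_{q-1}∘⋯∘M_p): M ≅ I[1,3], I[2,2], I[2,3]^2.
μ_θ-semistable layers: μ^(1)=17; μ^(2)=-9; μ^(3)=-11

((0, 0, 3); (1, 1, 0); (0, 3, 0))


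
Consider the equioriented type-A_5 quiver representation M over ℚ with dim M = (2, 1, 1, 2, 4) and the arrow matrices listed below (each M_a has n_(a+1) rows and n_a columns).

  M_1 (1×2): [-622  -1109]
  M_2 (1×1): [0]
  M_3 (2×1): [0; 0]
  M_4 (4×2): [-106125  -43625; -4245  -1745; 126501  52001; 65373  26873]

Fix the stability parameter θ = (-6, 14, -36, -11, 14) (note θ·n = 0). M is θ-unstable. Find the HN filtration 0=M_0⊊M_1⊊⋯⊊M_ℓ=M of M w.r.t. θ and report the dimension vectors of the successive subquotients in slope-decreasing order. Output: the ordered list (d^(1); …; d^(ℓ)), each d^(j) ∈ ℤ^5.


Barcode: M ≅ I[1,1], I[1,2], I[3,3], I[4,4], I[4,5], I[5,5]^3. HN layers by μ_θ (4 steps, strictly decreasing):
  μ^(1)=14; μ^(2)=-6; μ^(3)=-11; μ^(4)=-36

((0, 1, 0, 0, 4); (2, 0, 0, 0, 0); (0, 0, 0, 2, 0); (0, 0, 1, 0, 0))


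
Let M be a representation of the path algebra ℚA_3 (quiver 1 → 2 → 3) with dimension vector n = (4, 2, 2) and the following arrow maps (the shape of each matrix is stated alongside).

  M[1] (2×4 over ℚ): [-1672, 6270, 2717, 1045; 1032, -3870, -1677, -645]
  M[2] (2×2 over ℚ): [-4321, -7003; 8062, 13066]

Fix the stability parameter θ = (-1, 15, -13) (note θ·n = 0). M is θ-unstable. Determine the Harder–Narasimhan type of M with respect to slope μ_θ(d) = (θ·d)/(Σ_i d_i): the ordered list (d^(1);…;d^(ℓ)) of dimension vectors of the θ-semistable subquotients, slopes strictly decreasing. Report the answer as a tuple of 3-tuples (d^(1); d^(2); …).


Barcode: M ≅ I[1,1]^3, I[1,3], I[2,2], I[3,3]. HN layers by μ_θ (4 steps, strictly decreasing):
  μ^(1)=15; μ^(2)=1; μ^(3)=-1; μ^(4)=-13

((0, 1, 0); (0, 1, 1); (4, 0, 0); (0, 0, 1))


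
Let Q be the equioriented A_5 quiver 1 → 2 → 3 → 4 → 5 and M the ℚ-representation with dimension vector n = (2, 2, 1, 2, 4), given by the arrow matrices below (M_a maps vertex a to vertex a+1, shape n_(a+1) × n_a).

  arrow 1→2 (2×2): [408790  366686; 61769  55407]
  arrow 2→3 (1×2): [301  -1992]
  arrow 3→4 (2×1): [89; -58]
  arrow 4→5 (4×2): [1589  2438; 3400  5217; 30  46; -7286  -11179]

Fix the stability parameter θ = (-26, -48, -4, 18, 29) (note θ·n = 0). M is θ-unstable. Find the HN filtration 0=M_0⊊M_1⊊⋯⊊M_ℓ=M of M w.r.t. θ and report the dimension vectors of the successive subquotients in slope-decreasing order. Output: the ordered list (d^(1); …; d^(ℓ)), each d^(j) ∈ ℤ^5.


Interval decomposition of M: I[1,2], I[1,5], I[4,5], I[5,5]^2.
HN type (ℓ=4): μ^(1)=29; μ^(2)=18; μ^(3)=-4; μ^(4)=-37

((0, 0, 0, 0, 4); (0, 0, 0, 2, 0); (0, 0, 1, 0, 0); (2, 2, 0, 0, 0))


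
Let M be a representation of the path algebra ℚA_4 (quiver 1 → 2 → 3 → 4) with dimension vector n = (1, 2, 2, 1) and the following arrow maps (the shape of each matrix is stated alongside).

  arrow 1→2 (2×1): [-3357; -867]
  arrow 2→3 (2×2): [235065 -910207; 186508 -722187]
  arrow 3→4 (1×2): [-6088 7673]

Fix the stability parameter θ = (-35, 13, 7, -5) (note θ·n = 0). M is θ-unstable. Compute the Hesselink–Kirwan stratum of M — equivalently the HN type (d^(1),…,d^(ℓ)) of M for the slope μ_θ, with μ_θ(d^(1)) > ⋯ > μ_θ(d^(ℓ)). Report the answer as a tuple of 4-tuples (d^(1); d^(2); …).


Barcode: M ≅ I[1,4], I[2,3]. HN layers by μ_θ (3 steps, strictly decreasing):
  μ^(1)=10; μ^(2)=5; μ^(3)=-35

((0, 1, 1, 0); (0, 1, 1, 1); (1, 0, 0, 0))


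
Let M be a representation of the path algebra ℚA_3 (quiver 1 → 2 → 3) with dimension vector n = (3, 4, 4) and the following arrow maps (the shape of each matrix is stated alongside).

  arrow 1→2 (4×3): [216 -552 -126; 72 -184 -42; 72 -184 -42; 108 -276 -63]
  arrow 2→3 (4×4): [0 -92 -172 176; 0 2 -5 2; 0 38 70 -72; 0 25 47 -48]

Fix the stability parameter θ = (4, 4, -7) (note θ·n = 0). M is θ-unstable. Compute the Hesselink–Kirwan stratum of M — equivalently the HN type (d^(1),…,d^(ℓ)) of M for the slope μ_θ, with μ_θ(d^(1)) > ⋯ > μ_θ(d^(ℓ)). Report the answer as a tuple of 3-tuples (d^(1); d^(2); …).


Barcode: M ≅ I[1,1]^2, I[1,2], I[2,2], I[2,3]^2, I[3,3]^2. HN layers by μ_θ (3 steps, strictly decreasing):
  μ^(1)=4; μ^(2)=-3/2; μ^(3)=-7

((3, 2, 0); (0, 2, 2); (0, 0, 2))


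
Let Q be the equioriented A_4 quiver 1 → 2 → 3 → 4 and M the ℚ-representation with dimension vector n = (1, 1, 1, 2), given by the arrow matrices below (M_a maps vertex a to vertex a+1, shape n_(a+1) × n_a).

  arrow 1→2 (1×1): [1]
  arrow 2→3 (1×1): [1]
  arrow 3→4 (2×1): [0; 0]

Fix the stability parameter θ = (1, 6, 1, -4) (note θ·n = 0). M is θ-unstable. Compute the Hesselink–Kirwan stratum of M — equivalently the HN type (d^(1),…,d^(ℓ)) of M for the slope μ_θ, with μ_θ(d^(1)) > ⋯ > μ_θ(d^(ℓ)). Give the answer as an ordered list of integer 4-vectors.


Barcode: M ≅ I[1,3], I[4,4]^2. HN layers by μ_θ (3 steps, strictly decreasing):
  μ^(1)=7/2; μ^(2)=1; μ^(3)=-4

((0, 1, 1, 0); (1, 0, 0, 0); (0, 0, 0, 2))


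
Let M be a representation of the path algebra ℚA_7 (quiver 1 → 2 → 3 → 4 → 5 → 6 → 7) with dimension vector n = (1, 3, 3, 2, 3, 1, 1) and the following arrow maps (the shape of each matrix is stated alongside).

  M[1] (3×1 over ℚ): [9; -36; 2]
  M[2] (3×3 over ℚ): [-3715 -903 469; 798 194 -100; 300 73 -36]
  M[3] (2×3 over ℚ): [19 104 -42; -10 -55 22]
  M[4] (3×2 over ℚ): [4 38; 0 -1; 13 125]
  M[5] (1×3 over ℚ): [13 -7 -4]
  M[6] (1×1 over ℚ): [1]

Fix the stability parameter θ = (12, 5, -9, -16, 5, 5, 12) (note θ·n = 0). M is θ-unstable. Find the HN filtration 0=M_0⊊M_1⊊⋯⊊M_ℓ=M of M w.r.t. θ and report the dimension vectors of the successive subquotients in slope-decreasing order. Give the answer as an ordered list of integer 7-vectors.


Interval decomposition of M: I[1,5], I[2,3], I[2,7], I[5,5].
HN type (ℓ=4): μ^(1)=12; μ^(2)=5; μ^(3)=-2; μ^(4)=-20/3

((0, 0, 0, 0, 0, 0, 1); (0, 0, 0, 0, 3, 1, 0); (1, 2, 2, 1, 0, 0, 0); (0, 1, 1, 1, 0, 0, 0))


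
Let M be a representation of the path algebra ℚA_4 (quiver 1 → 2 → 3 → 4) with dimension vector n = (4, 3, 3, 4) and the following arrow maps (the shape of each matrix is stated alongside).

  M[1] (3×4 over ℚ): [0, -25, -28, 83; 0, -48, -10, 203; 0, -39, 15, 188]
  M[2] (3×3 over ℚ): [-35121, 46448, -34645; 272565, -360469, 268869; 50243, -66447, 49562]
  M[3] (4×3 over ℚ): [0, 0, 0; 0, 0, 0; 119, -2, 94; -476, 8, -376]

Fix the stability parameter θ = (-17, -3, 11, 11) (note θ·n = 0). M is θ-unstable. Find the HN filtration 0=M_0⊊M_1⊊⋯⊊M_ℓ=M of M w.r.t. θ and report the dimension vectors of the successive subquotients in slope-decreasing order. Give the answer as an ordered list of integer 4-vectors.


Via rank(M_{q-1}∘⋯∘M_p): M ≅ I[1,1], I[1,3]^2, I[1,4], I[4,4]^3.
μ_θ-semistable layers: μ^(1)=11; μ^(2)=-3; μ^(3)=-17

((0, 0, 3, 4); (0, 3, 0, 0); (4, 0, 0, 0))


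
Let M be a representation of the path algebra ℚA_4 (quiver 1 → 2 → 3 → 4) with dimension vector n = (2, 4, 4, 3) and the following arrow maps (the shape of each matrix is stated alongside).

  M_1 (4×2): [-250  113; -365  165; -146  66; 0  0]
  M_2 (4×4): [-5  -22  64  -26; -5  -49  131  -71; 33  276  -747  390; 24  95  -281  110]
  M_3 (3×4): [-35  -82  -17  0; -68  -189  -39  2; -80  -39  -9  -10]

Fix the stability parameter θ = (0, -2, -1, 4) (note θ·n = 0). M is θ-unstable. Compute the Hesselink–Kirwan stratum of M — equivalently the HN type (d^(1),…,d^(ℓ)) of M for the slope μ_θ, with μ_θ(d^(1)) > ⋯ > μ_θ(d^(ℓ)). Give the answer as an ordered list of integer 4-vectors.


Barcode: M ≅ I[1,4]^2, I[2,3]^2, I[4,4]. HN layers by μ_θ (3 steps, strictly decreasing):
  μ^(1)=4; μ^(2)=-1; μ^(3)=-2

((0, 0, 0, 3); (2, 2, 4, 0); (0, 2, 0, 0))


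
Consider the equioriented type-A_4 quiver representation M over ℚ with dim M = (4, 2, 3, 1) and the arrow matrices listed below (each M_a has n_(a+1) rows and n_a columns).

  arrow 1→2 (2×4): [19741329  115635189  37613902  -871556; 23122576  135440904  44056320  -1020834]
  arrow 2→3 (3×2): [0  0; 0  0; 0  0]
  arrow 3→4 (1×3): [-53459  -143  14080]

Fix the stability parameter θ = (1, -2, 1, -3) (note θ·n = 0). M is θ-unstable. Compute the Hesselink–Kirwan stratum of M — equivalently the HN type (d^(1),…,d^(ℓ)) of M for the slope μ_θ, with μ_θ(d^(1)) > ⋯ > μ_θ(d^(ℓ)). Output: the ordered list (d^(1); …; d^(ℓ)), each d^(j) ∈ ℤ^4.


Interval decomposition of M: I[1,1]^2, I[1,2]^2, I[3,3]^2, I[3,4].
HN type (ℓ=3): μ^(1)=1; μ^(2)=-1/2; μ^(3)=-1

((2, 0, 2, 0); (2, 2, 0, 0); (0, 0, 1, 1))


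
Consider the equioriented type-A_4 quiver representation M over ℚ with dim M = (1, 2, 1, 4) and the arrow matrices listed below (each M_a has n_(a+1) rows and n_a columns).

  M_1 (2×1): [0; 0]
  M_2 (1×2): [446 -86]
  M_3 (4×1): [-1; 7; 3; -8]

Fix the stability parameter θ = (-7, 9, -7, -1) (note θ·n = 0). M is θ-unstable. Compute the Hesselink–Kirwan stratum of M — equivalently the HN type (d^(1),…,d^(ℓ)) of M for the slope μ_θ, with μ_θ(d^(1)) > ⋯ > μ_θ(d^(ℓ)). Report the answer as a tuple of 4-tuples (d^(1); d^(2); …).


Barcode: M ≅ I[1,1], I[2,2], I[2,4], I[4,4]^3. HN layers by μ_θ (4 steps, strictly decreasing):
  μ^(1)=9; μ^(2)=1/3; μ^(3)=-1; μ^(4)=-7

((0, 1, 0, 0); (0, 1, 1, 1); (0, 0, 0, 3); (1, 0, 0, 0))


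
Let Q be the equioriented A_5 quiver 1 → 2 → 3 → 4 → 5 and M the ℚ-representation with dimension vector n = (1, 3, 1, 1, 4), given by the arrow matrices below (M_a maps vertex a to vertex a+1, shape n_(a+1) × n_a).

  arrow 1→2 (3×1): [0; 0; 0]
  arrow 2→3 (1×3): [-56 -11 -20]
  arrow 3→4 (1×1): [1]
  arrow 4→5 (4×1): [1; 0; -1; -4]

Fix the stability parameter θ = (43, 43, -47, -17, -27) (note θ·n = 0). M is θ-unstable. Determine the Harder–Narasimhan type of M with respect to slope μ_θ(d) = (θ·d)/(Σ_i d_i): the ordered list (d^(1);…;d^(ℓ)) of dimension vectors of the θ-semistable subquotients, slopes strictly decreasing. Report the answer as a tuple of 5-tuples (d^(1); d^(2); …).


Via rank(M_{q-1}∘⋯∘M_p): M ≅ I[1,1], I[2,2]^2, I[2,5], I[5,5]^3.
μ_θ-semistable layers: μ^(1)=43; μ^(2)=-12; μ^(3)=-27

((1, 2, 0, 0, 0); (0, 1, 1, 1, 1); (0, 0, 0, 0, 3))


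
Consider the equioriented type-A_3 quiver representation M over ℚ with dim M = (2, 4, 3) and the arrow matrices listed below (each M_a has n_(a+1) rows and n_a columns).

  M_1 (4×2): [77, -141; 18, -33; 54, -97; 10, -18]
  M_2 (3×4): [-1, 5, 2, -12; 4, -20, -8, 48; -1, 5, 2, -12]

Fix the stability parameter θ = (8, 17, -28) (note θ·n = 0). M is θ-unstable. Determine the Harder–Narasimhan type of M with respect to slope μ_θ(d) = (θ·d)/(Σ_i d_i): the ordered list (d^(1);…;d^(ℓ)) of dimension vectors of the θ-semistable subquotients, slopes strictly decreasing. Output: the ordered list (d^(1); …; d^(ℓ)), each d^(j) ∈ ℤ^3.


Via rank(M_{q-1}∘⋯∘M_p): M ≅ I[1,2], I[1,3], I[2,2]^2, I[3,3]^2.
μ_θ-semistable layers: μ^(1)=17; μ^(2)=8; μ^(3)=-1; μ^(4)=-28

((0, 3, 0); (1, 0, 0); (1, 1, 1); (0, 0, 2))


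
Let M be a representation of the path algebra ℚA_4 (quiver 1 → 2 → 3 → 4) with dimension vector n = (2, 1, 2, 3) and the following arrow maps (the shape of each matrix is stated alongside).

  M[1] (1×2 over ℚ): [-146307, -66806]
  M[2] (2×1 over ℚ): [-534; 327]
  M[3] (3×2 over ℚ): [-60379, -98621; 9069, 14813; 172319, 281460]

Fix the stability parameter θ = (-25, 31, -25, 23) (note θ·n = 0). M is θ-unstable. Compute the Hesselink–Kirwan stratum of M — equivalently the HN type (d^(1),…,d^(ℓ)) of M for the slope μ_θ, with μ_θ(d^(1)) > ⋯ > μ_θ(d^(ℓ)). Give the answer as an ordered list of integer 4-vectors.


Barcode: M ≅ I[1,1], I[1,4], I[3,4], I[4,4]. HN layers by μ_θ (3 steps, strictly decreasing):
  μ^(1)=23; μ^(2)=3; μ^(3)=-25

((0, 0, 0, 3); (0, 1, 1, 0); (2, 0, 1, 0))


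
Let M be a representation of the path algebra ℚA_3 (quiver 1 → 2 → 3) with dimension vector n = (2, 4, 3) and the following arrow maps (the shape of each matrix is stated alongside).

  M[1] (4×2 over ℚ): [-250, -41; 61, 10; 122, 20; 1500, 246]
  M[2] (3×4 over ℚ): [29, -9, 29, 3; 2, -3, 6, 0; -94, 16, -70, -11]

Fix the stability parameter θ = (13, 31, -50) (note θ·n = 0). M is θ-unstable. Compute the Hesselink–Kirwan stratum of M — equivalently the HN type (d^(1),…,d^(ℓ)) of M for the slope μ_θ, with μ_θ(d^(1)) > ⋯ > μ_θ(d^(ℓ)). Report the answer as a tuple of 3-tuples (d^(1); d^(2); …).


Via rank(M_{q-1}∘⋯∘M_p): M ≅ I[1,3]^2, I[2,2], I[2,3].
μ_θ-semistable layers: μ^(1)=31; μ^(2)=-2; μ^(3)=-19/2

((0, 1, 0); (2, 2, 2); (0, 1, 1))


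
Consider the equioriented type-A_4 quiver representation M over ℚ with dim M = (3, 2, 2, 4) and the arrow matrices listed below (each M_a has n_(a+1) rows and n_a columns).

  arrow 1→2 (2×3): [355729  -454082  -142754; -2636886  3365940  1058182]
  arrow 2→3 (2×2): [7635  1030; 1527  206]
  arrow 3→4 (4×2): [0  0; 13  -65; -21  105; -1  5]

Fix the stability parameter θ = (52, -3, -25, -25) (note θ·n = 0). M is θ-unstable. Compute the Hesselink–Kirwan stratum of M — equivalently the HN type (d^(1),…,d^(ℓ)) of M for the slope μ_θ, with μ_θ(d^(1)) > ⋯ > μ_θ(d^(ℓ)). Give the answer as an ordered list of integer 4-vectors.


Barcode: M ≅ I[1,1], I[1,2], I[1,3], I[3,4], I[4,4]^3. HN layers by μ_θ (4 steps, strictly decreasing):
  μ^(1)=52; μ^(2)=49/2; μ^(3)=8; μ^(4)=-25

((1, 0, 0, 0); (1, 1, 0, 0); (1, 1, 1, 0); (0, 0, 1, 4))


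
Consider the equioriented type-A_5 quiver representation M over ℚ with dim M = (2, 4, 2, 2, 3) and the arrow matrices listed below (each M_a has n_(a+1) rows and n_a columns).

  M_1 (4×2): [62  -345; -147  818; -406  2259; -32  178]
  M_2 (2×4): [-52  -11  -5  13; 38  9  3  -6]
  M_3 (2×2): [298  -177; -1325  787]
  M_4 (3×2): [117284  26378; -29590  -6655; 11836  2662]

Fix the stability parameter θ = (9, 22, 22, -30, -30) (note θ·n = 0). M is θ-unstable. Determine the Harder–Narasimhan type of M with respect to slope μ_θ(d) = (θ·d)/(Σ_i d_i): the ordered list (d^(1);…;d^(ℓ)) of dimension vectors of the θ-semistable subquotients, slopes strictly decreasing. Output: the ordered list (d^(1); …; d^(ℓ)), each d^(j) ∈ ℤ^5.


Barcode: M ≅ I[1,2], I[1,4], I[2,2], I[2,5], I[5,5]^2. HN layers by μ_θ (5 steps, strictly decreasing):
  μ^(1)=22; μ^(2)=9; μ^(3)=23/4; μ^(4)=-4; μ^(5)=-30

((0, 2, 0, 0, 0); (1, 0, 0, 0, 0); (1, 1, 1, 1, 0); (0, 1, 1, 1, 1); (0, 0, 0, 0, 2))


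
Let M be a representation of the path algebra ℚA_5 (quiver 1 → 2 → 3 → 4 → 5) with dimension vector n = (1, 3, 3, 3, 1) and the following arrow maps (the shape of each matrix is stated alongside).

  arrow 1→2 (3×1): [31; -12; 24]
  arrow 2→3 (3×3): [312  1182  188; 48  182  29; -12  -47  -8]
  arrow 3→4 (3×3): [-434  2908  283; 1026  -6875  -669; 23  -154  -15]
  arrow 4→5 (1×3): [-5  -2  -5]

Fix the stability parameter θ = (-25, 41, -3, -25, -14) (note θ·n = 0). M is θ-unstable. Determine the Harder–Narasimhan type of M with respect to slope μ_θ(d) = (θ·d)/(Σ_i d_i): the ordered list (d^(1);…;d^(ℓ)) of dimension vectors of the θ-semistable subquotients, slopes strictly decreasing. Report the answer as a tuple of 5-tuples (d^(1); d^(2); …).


Via rank(M_{q-1}∘⋯∘M_p): M ≅ I[1,2], I[2,4]^2, I[3,5].
μ_θ-semistable layers: μ^(1)=41; μ^(2)=13/3; μ^(3)=-14; μ^(4)=-25

((0, 1, 0, 0, 0); (0, 2, 2, 2, 0); (0, 0, 1, 1, 1); (1, 0, 0, 0, 0))


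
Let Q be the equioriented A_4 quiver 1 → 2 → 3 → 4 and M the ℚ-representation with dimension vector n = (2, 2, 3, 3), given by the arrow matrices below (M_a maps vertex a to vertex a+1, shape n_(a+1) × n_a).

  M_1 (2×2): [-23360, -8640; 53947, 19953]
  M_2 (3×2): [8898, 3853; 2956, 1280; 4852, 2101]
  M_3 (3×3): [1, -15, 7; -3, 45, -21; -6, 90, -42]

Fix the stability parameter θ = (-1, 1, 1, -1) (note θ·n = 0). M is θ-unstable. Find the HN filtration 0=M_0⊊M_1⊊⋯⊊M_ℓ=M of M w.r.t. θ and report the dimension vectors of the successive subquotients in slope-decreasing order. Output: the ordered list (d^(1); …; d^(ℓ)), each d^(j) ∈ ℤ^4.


Barcode: M ≅ I[1,1], I[1,3], I[2,4], I[3,3], I[4,4]^2. HN layers by μ_θ (3 steps, strictly decreasing):
  μ^(1)=1; μ^(2)=1/3; μ^(3)=-1

((0, 1, 2, 0); (0, 1, 1, 1); (2, 0, 0, 2))


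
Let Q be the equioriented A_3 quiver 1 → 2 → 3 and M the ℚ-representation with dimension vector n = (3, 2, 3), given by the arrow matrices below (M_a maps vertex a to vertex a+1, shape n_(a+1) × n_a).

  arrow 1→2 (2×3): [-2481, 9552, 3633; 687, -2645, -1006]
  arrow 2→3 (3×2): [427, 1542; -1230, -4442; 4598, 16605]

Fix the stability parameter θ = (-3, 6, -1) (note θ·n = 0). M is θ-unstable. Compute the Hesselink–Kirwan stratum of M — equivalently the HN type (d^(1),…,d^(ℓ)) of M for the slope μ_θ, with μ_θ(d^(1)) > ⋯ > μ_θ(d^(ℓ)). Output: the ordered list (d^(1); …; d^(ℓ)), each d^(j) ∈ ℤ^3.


Via rank(M_{q-1}∘⋯∘M_p): M ≅ I[1,1], I[1,3]^2, I[3,3].
μ_θ-semistable layers: μ^(1)=5/2; μ^(2)=-1; μ^(3)=-3

((0, 2, 2); (0, 0, 1); (3, 0, 0))


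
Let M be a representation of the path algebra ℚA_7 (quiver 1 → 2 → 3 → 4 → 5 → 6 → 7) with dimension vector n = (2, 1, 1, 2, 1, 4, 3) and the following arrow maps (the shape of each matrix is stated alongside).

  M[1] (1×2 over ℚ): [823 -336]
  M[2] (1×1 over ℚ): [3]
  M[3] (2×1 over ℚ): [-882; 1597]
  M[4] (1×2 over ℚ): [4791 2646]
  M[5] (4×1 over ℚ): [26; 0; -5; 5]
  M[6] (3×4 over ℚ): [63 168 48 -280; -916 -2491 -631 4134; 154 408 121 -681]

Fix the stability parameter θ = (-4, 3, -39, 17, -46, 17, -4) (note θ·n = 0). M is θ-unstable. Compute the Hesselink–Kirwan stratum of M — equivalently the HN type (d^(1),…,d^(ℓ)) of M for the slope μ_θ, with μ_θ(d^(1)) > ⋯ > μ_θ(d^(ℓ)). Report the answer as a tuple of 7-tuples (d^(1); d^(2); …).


Barcode: M ≅ I[1,1], I[1,4], I[4,7], I[6,6], I[6,7]^2. HN layers by μ_θ (5 steps, strictly decreasing):
  μ^(1)=17; μ^(2)=13/2; μ^(3)=-4; μ^(4)=-40/3; μ^(5)=-29/2

((0, 0, 0, 1, 0, 1, 0); (0, 0, 0, 0, 0, 3, 3); (1, 0, 0, 0, 0, 0, 0); (1, 1, 1, 0, 0, 0, 0); (0, 0, 0, 1, 1, 0, 0))


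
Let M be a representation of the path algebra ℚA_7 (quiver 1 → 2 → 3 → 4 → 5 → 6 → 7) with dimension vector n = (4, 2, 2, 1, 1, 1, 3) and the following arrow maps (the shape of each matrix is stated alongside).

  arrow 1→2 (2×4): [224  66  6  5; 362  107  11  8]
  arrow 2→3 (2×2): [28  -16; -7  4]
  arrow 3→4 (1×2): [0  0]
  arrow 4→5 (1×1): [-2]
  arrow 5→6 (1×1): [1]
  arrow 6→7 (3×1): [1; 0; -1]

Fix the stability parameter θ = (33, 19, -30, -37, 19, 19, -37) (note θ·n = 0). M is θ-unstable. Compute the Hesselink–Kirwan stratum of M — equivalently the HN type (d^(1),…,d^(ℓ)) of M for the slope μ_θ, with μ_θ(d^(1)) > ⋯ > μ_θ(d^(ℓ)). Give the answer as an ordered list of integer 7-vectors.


Barcode: M ≅ I[1,1]^2, I[1,2], I[1,3], I[3,3], I[4,7], I[7,7]^2. HN layers by μ_θ (6 steps, strictly decreasing):
  μ^(1)=33; μ^(2)=26; μ^(3)=22/3; μ^(4)=1/3; μ^(5)=-30; μ^(6)=-37

((2, 0, 0, 0, 0, 0, 0); (1, 1, 0, 0, 0, 0, 0); (1, 1, 1, 0, 0, 0, 0); (0, 0, 0, 0, 1, 1, 1); (0, 0, 1, 0, 0, 0, 0); (0, 0, 0, 1, 0, 0, 2))


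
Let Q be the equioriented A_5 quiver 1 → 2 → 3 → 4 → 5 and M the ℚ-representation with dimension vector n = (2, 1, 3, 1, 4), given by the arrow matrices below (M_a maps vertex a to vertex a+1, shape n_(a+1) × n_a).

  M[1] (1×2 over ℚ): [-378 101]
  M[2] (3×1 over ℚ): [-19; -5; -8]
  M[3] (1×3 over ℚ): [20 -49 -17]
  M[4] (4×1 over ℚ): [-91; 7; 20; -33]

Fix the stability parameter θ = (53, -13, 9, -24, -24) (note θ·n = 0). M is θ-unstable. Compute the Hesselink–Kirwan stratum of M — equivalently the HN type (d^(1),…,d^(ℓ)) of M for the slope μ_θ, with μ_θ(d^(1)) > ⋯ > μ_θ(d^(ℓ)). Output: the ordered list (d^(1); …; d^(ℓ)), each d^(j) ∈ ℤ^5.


Interval decomposition of M: I[1,1], I[1,5], I[3,3]^2, I[5,5]^3.
HN type (ℓ=4): μ^(1)=53; μ^(2)=9; μ^(3)=1/5; μ^(4)=-24

((1, 0, 0, 0, 0); (0, 0, 2, 0, 0); (1, 1, 1, 1, 1); (0, 0, 0, 0, 3))


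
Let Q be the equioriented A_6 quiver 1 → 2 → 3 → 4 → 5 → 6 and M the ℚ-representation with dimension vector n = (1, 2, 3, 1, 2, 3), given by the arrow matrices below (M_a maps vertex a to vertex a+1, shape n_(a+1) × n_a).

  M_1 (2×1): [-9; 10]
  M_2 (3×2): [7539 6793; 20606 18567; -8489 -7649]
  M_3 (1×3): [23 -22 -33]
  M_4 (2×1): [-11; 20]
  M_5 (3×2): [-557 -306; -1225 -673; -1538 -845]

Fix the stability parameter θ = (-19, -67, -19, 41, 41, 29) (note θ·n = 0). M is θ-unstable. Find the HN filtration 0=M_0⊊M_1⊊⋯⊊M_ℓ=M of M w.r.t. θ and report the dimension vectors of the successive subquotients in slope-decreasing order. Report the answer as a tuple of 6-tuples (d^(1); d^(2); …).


Interval decomposition of M: I[1,6], I[2,3], I[3,3], I[5,6], I[6,6].
HN type (ℓ=6): μ^(1)=37; μ^(2)=35; μ^(3)=29; μ^(4)=-19; μ^(5)=-43; μ^(6)=-67

((0, 0, 0, 1, 1, 1); (0, 0, 0, 0, 1, 1); (0, 0, 0, 0, 0, 1); (0, 0, 3, 0, 0, 0); (1, 1, 0, 0, 0, 0); (0, 1, 0, 0, 0, 0))


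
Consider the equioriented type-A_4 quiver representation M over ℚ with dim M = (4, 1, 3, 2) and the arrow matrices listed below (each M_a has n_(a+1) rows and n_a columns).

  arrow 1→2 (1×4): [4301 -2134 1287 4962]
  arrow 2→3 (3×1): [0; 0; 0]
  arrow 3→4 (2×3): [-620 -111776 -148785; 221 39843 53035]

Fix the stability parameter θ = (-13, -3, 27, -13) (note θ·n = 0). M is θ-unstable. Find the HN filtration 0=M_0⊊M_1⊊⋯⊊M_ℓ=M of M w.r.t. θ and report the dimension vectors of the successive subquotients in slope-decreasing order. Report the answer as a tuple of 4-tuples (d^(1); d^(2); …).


Via rank(M_{q-1}∘⋯∘M_p): M ≅ I[1,1]^3, I[1,2], I[3,3], I[3,4]^2.
μ_θ-semistable layers: μ^(1)=27; μ^(2)=7; μ^(3)=-3; μ^(4)=-13

((0, 0, 1, 0); (0, 0, 2, 2); (0, 1, 0, 0); (4, 0, 0, 0))


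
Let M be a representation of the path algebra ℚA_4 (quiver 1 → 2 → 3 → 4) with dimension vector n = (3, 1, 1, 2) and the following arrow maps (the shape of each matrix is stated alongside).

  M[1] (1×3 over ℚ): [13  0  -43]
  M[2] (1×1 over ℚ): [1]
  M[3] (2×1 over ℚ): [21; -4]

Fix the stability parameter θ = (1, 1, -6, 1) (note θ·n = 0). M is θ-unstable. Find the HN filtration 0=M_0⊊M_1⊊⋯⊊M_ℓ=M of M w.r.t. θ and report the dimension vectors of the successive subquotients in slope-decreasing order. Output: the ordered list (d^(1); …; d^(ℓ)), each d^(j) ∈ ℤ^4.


Barcode: M ≅ I[1,1]^2, I[1,4], I[4,4]. HN layers by μ_θ (2 steps, strictly decreasing):
  μ^(1)=1; μ^(2)=-4/3

((2, 0, 0, 2); (1, 1, 1, 0))


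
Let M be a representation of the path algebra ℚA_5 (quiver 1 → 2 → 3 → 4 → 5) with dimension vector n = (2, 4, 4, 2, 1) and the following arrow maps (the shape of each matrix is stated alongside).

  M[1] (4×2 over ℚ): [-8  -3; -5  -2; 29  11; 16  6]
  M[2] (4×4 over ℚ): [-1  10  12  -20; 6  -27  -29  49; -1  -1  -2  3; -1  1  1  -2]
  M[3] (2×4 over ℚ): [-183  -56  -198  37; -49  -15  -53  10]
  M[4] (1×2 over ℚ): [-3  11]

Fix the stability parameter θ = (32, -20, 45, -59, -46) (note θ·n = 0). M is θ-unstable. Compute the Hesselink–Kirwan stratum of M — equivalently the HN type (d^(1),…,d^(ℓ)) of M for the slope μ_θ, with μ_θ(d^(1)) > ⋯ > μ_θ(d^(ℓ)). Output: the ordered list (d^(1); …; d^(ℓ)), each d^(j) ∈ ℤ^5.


Interval decomposition of M: I[1,4], I[1,5], I[2,3]^2.
HN type (ℓ=4): μ^(1)=45; μ^(2)=-1/2; μ^(3)=-48/5; μ^(4)=-20

((0, 0, 2, 0, 0); (1, 1, 1, 1, 0); (1, 1, 1, 1, 1); (0, 2, 0, 0, 0))


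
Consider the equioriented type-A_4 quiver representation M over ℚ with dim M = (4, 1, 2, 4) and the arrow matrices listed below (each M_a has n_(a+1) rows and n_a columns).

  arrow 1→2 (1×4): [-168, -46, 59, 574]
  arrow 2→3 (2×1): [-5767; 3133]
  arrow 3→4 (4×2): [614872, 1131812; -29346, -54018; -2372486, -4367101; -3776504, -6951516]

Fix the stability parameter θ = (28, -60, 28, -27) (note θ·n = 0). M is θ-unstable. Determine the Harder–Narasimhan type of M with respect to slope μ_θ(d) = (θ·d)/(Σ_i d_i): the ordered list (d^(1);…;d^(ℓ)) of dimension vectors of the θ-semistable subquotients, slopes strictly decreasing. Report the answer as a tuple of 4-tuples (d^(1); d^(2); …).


Interval decomposition of M: I[1,1]^3, I[1,4], I[3,4], I[4,4]^2.
HN type (ℓ=4): μ^(1)=28; μ^(2)=1/2; μ^(3)=-16; μ^(4)=-27

((3, 0, 0, 0); (0, 0, 2, 2); (1, 1, 0, 0); (0, 0, 0, 2))


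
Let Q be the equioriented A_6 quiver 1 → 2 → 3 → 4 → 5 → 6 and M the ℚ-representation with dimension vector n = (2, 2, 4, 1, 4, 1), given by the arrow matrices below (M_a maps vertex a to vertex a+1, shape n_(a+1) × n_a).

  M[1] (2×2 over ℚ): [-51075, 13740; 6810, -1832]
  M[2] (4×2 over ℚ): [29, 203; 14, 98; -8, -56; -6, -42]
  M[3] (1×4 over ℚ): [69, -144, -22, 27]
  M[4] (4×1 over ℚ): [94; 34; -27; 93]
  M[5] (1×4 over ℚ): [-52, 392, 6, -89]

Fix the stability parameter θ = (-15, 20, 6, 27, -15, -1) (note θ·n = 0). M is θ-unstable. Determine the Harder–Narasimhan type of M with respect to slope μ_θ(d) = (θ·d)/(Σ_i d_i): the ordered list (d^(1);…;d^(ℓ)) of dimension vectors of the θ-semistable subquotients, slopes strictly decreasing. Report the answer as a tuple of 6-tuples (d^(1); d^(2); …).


Interval decomposition of M: I[1,1], I[1,6], I[2,2], I[3,3]^3, I[5,5]^3.
HN type (ℓ=4): μ^(1)=20; μ^(2)=37/5; μ^(3)=6; μ^(4)=-15

((0, 1, 0, 0, 0, 0); (0, 1, 1, 1, 1, 1); (0, 0, 3, 0, 0, 0); (2, 0, 0, 0, 3, 0))


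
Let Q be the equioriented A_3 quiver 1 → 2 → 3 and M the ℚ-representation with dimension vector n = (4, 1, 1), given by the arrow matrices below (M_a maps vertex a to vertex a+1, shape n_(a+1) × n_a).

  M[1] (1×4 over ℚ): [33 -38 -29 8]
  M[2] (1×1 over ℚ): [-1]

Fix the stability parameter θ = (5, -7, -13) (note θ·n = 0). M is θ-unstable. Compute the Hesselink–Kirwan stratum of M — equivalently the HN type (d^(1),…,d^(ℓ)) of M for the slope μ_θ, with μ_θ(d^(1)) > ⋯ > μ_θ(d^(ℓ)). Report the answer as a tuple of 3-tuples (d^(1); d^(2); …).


Barcode: M ≅ I[1,1]^3, I[1,3]. HN layers by μ_θ (2 steps, strictly decreasing):
  μ^(1)=5; μ^(2)=-5

((3, 0, 0); (1, 1, 1))


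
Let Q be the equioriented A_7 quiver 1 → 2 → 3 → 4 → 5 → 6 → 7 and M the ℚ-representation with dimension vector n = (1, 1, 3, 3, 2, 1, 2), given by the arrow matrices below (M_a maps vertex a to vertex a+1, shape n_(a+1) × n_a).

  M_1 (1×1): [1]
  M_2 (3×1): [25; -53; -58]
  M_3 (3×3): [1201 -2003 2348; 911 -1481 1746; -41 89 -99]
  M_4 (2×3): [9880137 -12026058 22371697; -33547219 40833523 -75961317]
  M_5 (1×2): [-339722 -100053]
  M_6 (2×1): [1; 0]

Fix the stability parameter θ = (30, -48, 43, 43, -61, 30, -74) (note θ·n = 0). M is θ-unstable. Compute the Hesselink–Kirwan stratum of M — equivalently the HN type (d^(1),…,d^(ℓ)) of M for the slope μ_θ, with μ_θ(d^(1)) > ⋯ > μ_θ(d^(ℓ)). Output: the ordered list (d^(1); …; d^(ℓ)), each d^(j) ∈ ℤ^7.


Via rank(M_{q-1}∘⋯∘M_p): M ≅ I[1,3], I[3,5], I[3,7], I[4,4], I[7,7].
μ_θ-semistable layers: μ^(1)=43; μ^(2)=25/3; μ^(3)=-19/5; μ^(4)=-9; μ^(5)=-74

((0, 0, 1, 1, 0, 0, 0); (0, 0, 1, 1, 1, 0, 0); (0, 0, 1, 1, 1, 1, 1); (1, 1, 0, 0, 0, 0, 0); (0, 0, 0, 0, 0, 0, 1))


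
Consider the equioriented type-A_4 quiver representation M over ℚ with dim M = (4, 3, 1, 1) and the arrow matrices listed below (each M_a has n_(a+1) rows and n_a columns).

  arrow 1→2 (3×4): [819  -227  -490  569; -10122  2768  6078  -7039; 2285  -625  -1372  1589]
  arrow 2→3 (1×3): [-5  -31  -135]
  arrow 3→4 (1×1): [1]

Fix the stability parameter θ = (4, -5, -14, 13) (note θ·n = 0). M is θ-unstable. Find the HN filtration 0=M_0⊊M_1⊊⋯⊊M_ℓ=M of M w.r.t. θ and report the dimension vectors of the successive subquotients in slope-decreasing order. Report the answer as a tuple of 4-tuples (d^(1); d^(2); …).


Via rank(M_{q-1}∘⋯∘M_p): M ≅ I[1,1], I[1,2]^2, I[1,4].
μ_θ-semistable layers: μ^(1)=13; μ^(2)=4; μ^(3)=-1/2; μ^(4)=-5

((0, 0, 0, 1); (1, 0, 0, 0); (2, 2, 0, 0); (1, 1, 1, 0))


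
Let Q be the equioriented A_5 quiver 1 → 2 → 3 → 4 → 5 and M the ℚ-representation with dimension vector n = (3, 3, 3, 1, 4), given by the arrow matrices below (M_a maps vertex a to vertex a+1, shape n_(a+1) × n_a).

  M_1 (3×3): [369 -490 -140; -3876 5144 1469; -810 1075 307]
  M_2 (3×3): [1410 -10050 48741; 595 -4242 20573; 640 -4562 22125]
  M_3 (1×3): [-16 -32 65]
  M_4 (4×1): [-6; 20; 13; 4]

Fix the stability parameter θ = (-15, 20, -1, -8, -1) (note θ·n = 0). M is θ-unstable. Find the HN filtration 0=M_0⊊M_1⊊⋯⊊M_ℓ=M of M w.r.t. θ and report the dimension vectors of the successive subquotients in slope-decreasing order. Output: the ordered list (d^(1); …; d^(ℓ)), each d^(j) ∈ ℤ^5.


Interval decomposition of M: I[1,2], I[1,3], I[1,5], I[3,3], I[5,5]^3.
HN type (ℓ=5): μ^(1)=20; μ^(2)=19/2; μ^(3)=5/2; μ^(4)=-1; μ^(5)=-15

((0, 1, 0, 0, 0); (0, 1, 1, 0, 0); (0, 1, 1, 1, 1); (0, 0, 1, 0, 3); (3, 0, 0, 0, 0))


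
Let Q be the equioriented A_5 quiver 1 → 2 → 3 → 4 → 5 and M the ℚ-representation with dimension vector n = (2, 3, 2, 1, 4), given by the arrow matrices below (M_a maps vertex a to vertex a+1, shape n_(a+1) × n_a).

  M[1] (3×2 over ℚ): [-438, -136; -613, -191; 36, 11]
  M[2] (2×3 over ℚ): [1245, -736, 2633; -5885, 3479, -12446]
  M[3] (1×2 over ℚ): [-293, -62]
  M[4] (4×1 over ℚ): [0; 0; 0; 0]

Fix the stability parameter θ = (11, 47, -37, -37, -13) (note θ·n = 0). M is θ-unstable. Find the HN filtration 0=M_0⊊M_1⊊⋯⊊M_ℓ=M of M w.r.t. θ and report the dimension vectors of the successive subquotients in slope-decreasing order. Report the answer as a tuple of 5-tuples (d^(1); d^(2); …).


Barcode: M ≅ I[1,3], I[1,4], I[2,2], I[5,5]^4. HN layers by μ_θ (4 steps, strictly decreasing):
  μ^(1)=47; μ^(2)=7; μ^(3)=-4; μ^(4)=-13

((0, 1, 0, 0, 0); (1, 1, 1, 0, 0); (1, 1, 1, 1, 0); (0, 0, 0, 0, 4))


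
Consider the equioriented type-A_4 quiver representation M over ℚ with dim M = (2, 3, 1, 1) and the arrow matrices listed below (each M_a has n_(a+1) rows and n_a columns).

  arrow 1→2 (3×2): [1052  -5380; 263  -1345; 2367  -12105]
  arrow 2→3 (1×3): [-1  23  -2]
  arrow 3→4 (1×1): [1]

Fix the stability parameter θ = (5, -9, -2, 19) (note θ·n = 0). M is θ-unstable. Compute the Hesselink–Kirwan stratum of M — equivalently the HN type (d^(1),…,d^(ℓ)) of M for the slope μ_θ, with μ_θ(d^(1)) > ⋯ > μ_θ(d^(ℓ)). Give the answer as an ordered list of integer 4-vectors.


Via rank(M_{q-1}∘⋯∘M_p): M ≅ I[1,1], I[1,4], I[2,2]^2.
μ_θ-semistable layers: μ^(1)=19; μ^(2)=5; μ^(3)=-2; μ^(4)=-9

((0, 0, 0, 1); (1, 0, 0, 0); (1, 1, 1, 0); (0, 2, 0, 0))


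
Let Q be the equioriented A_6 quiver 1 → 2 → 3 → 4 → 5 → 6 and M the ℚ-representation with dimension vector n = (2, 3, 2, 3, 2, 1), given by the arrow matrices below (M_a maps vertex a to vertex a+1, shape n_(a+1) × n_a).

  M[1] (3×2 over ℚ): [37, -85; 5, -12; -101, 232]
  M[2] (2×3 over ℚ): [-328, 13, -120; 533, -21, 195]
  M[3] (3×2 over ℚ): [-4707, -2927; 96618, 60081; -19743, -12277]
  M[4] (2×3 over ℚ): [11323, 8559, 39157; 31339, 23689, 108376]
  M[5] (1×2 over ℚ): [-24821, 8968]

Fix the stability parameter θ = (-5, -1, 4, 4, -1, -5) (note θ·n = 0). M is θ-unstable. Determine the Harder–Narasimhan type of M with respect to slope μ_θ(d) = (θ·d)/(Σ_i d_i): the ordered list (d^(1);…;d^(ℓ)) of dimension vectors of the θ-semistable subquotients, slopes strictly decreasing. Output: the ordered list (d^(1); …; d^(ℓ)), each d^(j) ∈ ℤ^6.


Interval decomposition of M: I[1,5], I[1,6], I[2,2], I[4,4].
HN type (ℓ=5): μ^(1)=4; μ^(2)=7/3; μ^(3)=1/2; μ^(4)=-1; μ^(5)=-5

((0, 0, 0, 1, 0, 0); (0, 0, 1, 1, 1, 0); (0, 0, 1, 1, 1, 1); (0, 3, 0, 0, 0, 0); (2, 0, 0, 0, 0, 0))


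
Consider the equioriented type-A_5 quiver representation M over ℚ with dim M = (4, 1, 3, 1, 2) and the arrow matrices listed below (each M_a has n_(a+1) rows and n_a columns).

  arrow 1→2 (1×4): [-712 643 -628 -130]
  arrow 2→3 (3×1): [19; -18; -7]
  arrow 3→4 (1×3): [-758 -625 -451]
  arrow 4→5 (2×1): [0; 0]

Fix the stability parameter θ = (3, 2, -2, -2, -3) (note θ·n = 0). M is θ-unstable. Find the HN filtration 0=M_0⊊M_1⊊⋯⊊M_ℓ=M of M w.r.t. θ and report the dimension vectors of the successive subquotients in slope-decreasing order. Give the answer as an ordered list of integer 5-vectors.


Via rank(M_{q-1}∘⋯∘M_p): M ≅ I[1,1]^3, I[1,4], I[3,3]^2, I[5,5]^2.
μ_θ-semistable layers: μ^(1)=3; μ^(2)=1/4; μ^(3)=-2; μ^(4)=-3

((3, 0, 0, 0, 0); (1, 1, 1, 1, 0); (0, 0, 2, 0, 0); (0, 0, 0, 0, 2))


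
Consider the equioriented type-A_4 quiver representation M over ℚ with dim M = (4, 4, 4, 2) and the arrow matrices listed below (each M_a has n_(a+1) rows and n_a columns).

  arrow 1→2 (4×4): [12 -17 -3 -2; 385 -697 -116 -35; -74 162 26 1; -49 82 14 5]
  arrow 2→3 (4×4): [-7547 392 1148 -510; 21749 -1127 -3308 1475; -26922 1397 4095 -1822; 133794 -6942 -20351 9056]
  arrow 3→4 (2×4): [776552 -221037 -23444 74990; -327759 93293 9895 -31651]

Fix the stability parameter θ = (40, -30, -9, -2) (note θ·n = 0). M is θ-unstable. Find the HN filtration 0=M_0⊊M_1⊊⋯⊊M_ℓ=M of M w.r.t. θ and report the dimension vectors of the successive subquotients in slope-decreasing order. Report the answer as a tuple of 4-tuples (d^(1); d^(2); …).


Interval decomposition of M: I[1,3]^2, I[1,4]^2.
HN type (ℓ=2): μ^(1)=1/3; μ^(2)=-1/4

((2, 2, 2, 0); (2, 2, 2, 2))


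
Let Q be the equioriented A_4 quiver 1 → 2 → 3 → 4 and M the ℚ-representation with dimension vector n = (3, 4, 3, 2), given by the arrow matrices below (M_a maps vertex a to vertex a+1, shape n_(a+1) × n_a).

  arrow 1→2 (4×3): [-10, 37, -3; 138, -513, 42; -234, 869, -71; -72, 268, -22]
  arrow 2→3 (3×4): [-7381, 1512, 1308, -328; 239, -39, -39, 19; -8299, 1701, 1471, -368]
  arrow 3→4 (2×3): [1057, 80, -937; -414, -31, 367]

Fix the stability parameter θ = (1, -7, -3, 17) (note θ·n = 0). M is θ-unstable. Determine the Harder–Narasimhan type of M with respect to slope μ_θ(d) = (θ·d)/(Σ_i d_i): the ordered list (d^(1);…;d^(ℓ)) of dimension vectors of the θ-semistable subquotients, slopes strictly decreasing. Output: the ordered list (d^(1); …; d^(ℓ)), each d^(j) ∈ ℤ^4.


Barcode: M ≅ I[1,1], I[1,4]^2, I[2,2], I[2,3]. HN layers by μ_θ (4 steps, strictly decreasing):
  μ^(1)=17; μ^(2)=1; μ^(3)=-3; μ^(4)=-7

((0, 0, 0, 2); (1, 0, 0, 0); (2, 2, 3, 0); (0, 2, 0, 0))


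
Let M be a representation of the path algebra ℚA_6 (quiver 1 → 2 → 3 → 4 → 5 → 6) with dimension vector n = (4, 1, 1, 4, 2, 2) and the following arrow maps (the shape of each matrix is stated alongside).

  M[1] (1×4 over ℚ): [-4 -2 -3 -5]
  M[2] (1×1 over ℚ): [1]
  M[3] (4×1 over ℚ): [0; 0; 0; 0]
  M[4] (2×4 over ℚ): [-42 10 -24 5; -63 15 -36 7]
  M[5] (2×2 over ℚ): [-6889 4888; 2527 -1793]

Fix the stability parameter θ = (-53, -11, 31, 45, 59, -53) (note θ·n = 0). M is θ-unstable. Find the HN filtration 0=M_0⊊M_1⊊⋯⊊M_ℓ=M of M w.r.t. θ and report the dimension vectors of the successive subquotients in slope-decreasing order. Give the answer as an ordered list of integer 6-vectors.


Interval decomposition of M: I[1,1]^3, I[1,3], I[4,4]^2, I[4,6]^2.
HN type (ℓ=5): μ^(1)=45; μ^(2)=31; μ^(3)=17; μ^(4)=-11; μ^(5)=-53

((0, 0, 0, 2, 0, 0); (0, 0, 1, 0, 0, 0); (0, 0, 0, 2, 2, 2); (0, 1, 0, 0, 0, 0); (4, 0, 0, 0, 0, 0))


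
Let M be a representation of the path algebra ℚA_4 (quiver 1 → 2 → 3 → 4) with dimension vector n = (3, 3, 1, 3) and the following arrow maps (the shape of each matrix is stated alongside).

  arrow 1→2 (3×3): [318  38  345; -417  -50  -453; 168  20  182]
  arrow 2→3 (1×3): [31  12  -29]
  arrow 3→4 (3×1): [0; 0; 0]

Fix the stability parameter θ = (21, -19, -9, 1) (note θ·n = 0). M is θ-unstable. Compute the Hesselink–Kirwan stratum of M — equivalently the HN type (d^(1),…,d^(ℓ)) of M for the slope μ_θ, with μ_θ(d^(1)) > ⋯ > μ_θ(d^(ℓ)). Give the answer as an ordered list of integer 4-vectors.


Barcode: M ≅ I[1,1], I[1,2], I[1,3], I[2,2], I[4,4]^3. HN layers by μ_θ (4 steps, strictly decreasing):
  μ^(1)=21; μ^(2)=1; μ^(3)=-7/3; μ^(4)=-19

((1, 0, 0, 0); (1, 1, 0, 3); (1, 1, 1, 0); (0, 1, 0, 0))


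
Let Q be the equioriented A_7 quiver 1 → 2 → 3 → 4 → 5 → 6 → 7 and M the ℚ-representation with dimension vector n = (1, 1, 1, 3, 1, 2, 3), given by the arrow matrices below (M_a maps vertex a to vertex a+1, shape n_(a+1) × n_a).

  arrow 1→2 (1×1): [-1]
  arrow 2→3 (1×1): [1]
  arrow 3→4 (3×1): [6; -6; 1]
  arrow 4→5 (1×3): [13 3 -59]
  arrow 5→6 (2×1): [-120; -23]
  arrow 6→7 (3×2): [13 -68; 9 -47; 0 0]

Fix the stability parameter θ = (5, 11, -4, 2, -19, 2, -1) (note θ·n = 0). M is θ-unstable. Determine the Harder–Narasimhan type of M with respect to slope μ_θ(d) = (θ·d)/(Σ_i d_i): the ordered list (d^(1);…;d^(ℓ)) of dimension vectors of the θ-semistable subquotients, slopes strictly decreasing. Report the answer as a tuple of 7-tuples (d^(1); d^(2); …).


Interval decomposition of M: I[1,7], I[4,4]^2, I[6,7], I[7,7].
HN type (ℓ=3): μ^(1)=2; μ^(2)=1/2; μ^(3)=-1

((0, 0, 0, 2, 0, 0, 0); (0, 0, 0, 0, 0, 2, 2); (1, 1, 1, 1, 1, 0, 1))


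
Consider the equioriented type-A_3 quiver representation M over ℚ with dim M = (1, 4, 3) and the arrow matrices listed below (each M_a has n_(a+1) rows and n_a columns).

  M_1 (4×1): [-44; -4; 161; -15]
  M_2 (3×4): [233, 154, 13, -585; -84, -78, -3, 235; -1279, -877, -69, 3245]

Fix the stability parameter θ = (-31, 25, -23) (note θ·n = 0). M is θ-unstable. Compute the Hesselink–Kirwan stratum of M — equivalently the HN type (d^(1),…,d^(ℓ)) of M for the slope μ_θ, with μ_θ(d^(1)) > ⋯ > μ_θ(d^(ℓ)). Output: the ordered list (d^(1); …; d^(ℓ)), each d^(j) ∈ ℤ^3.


Barcode: M ≅ I[1,2], I[2,3]^3. HN layers by μ_θ (3 steps, strictly decreasing):
  μ^(1)=25; μ^(2)=1; μ^(3)=-31

((0, 1, 0); (0, 3, 3); (1, 0, 0))
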